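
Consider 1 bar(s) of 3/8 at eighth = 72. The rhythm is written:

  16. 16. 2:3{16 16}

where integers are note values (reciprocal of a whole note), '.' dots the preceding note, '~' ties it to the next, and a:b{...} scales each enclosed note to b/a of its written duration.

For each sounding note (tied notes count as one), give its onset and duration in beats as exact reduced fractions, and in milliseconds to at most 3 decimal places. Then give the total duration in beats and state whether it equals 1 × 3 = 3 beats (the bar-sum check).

1) 0.0ms=0b +625.0ms=3/4b
2) 625.0ms=3/4b +625.0ms=3/4b
3) 1250.0ms=3/2b +625.0ms=3/4b
4) 1875.0ms=9/4b +625.0ms=3/4b
Σ=3b of 3 (72bpm 3/8) — PASS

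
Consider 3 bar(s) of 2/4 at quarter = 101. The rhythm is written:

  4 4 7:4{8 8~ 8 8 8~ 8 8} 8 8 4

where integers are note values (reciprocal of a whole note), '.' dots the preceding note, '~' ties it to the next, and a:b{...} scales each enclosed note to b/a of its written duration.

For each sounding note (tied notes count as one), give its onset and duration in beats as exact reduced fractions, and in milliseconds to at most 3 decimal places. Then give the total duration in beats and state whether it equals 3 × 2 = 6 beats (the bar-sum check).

1) 0.0ms=0b +594.059ms=1b
2) 594.059ms=1b +594.059ms=1b
3) 1188.119ms=2b +169.731ms=2/7b
4) 1357.85ms=16/7b +339.463ms=4/7b
5) 1697.313ms=20/7b +169.731ms=2/7b
6) 1867.044ms=22/7b +339.463ms=4/7b
7) 2206.506ms=26/7b +169.731ms=2/7b
8) 2376.238ms=4b +297.03ms=1/2b
9) 2673.267ms=9/2b +297.03ms=1/2b
10) 2970.297ms=5b +594.059ms=1b
Σ=6b of 6 (101bpm 2/4) — PASS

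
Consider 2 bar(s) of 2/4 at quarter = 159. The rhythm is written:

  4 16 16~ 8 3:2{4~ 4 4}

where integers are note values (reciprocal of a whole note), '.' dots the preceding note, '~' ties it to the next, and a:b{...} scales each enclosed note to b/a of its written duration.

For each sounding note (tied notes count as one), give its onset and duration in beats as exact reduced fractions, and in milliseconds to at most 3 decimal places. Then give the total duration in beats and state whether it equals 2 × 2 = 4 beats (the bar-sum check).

1) 0.0ms=0b +377.358ms=1b
2) 377.358ms=1b +94.34ms=1/4b
3) 471.698ms=5/4b +283.019ms=3/4b
4) 754.717ms=2b +503.145ms=4/3b
5) 1257.862ms=10/3b +251.572ms=2/3b
Σ=4b of 4 (159bpm 2/4) — PASS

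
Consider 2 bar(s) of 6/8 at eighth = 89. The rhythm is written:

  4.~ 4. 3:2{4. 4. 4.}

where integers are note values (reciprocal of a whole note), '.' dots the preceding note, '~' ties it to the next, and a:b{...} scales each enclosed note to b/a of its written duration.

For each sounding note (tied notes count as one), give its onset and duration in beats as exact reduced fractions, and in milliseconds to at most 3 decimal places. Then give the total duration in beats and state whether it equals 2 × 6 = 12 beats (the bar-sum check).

1) 0.0ms=0b +4044.944ms=6b
2) 4044.944ms=6b +1348.315ms=2b
3) 5393.258ms=8b +1348.315ms=2b
4) 6741.573ms=10b +1348.315ms=2b
Σ=12b of 12 (89bpm 6/8) — PASS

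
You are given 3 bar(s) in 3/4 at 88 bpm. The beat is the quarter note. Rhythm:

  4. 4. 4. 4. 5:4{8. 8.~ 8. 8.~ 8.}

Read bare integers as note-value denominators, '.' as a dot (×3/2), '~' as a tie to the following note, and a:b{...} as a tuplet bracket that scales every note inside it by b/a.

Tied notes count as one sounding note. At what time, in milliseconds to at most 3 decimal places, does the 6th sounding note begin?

note 6 onset = 33/5b = 4500.0ms

1. 0.0ms @ 0 + 1022.727ms (3/2)
2. 1022.727ms @ 3/2 + 1022.727ms (3/2)
3. 2045.455ms @ 3 + 1022.727ms (3/2)
4. 3068.182ms @ 9/2 + 1022.727ms (3/2)
5. 4090.909ms @ 6 + 409.091ms (3/5)
6. 4500.0ms @ 33/5 + 818.182ms (6/5)
7. 5318.182ms @ 39/5 + 818.182ms (6/5)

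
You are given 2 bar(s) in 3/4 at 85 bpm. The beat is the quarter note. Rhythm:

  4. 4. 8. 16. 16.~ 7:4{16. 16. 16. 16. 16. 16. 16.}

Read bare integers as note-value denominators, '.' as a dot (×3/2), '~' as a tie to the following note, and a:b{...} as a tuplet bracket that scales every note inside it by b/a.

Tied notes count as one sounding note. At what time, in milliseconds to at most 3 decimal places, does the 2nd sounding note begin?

note 2 onset = 3/2b = 1058.824ms

1. 0.0ms @ 0 + 1058.824ms (3/2)
2. 1058.824ms @ 3/2 + 1058.824ms (3/2)
3. 2117.647ms @ 3 + 529.412ms (3/4)
4. 2647.059ms @ 15/4 + 264.706ms (3/8)
5. 2911.765ms @ 33/8 + 415.966ms (33/56)
6. 3327.731ms @ 33/7 + 151.261ms (3/14)
7. 3478.992ms @ 69/14 + 151.261ms (3/14)
8. 3630.252ms @ 36/7 + 151.261ms (3/14)
9. 3781.513ms @ 75/14 + 151.261ms (3/14)
10. 3932.773ms @ 39/7 + 151.261ms (3/14)
11. 4084.034ms @ 81/14 + 151.261ms (3/14)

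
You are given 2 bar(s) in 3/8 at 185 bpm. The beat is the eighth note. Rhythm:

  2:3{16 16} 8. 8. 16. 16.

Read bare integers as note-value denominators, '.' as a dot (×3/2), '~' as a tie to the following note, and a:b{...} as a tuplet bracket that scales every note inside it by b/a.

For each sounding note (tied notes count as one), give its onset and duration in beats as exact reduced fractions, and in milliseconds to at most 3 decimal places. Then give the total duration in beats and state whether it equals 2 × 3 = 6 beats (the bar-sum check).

1) 0.0ms=0b +243.243ms=3/4b
2) 243.243ms=3/4b +243.243ms=3/4b
3) 486.486ms=3/2b +486.486ms=3/2b
4) 972.973ms=3b +486.486ms=3/2b
5) 1459.459ms=9/2b +243.243ms=3/4b
6) 1702.703ms=21/4b +243.243ms=3/4b
Σ=6b of 6 (185bpm 3/8) — PASS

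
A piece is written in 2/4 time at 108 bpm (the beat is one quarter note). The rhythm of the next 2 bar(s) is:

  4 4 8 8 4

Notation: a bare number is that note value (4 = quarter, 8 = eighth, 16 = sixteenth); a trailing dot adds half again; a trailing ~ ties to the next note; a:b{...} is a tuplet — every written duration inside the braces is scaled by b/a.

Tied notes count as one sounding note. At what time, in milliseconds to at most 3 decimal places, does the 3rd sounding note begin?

1. 0.0ms @ 0 + 555.556ms (1)
2. 555.556ms @ 1 + 555.556ms (1)
3. 1111.111ms @ 2 + 277.778ms (1/2)
4. 1388.889ms @ 5/2 + 277.778ms (1/2)
5. 1666.667ms @ 3 + 555.556ms (1)

note 3 onset = 2b = 1111.111ms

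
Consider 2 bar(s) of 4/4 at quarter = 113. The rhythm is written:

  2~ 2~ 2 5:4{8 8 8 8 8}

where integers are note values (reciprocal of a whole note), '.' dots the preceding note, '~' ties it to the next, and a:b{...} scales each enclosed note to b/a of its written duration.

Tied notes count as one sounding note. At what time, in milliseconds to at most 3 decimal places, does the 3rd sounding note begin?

note 3 onset = 32/5b = 3398.23ms

1. 0.0ms @ 0 + 3185.841ms (6)
2. 3185.841ms @ 6 + 212.389ms (2/5)
3. 3398.23ms @ 32/5 + 212.389ms (2/5)
4. 3610.619ms @ 34/5 + 212.389ms (2/5)
5. 3823.009ms @ 36/5 + 212.389ms (2/5)
6. 4035.398ms @ 38/5 + 212.389ms (2/5)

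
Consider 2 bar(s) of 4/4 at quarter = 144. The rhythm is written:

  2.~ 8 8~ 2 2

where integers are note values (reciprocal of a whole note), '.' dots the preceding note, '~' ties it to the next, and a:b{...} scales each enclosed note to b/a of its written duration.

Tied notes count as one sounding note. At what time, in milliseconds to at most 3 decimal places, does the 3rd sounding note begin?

1. 0.0ms @ 0 + 1458.333ms (7/2)
2. 1458.333ms @ 7/2 + 1041.667ms (5/2)
3. 2500.0ms @ 6 + 833.333ms (2)

note 3 onset = 6b = 2500.0ms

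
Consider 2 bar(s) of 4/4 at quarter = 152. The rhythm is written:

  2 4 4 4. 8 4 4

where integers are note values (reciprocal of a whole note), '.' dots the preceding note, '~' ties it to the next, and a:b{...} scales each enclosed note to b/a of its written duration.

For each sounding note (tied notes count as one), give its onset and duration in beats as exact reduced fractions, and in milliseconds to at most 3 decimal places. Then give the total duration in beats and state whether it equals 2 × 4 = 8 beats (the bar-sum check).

1) 0.0ms=0b +789.474ms=2b
2) 789.474ms=2b +394.737ms=1b
3) 1184.211ms=3b +394.737ms=1b
4) 1578.947ms=4b +592.105ms=3/2b
5) 2171.053ms=11/2b +197.368ms=1/2b
6) 2368.421ms=6b +394.737ms=1b
7) 2763.158ms=7b +394.737ms=1b
Σ=8b of 8 (152bpm 4/4) — PASS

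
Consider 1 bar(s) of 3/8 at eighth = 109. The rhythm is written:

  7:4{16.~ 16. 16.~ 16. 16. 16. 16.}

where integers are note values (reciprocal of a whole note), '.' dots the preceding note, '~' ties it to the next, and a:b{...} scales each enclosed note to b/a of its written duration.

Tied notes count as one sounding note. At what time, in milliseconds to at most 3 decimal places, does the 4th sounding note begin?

1. 0.0ms @ 0 + 471.822ms (6/7)
2. 471.822ms @ 6/7 + 471.822ms (6/7)
3. 943.644ms @ 12/7 + 235.911ms (3/7)
4. 1179.554ms @ 15/7 + 235.911ms (3/7)
5. 1415.465ms @ 18/7 + 235.911ms (3/7)

note 4 onset = 15/7b = 1179.554ms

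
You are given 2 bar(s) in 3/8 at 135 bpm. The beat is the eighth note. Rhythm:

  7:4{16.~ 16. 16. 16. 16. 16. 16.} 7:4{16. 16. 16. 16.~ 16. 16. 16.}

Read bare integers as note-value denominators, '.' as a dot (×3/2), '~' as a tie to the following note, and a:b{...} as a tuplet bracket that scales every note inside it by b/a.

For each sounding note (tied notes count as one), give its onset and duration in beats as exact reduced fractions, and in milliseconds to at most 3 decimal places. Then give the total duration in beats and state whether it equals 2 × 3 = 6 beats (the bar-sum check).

1) 0.0ms=0b +380.952ms=6/7b
2) 380.952ms=6/7b +190.476ms=3/7b
3) 571.429ms=9/7b +190.476ms=3/7b
4) 761.905ms=12/7b +190.476ms=3/7b
5) 952.381ms=15/7b +190.476ms=3/7b
6) 1142.857ms=18/7b +190.476ms=3/7b
7) 1333.333ms=3b +190.476ms=3/7b
8) 1523.81ms=24/7b +190.476ms=3/7b
9) 1714.286ms=27/7b +190.476ms=3/7b
10) 1904.762ms=30/7b +380.952ms=6/7b
11) 2285.714ms=36/7b +190.476ms=3/7b
12) 2476.19ms=39/7b +190.476ms=3/7b
Σ=6b of 6 (135bpm 3/8) — PASS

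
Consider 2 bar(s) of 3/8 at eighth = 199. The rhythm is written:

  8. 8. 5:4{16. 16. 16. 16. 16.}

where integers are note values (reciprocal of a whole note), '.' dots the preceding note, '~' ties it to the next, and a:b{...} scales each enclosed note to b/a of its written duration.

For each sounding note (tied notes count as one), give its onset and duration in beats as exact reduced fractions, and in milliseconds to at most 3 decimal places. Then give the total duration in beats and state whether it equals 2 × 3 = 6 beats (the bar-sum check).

1) 0.0ms=0b +452.261ms=3/2b
2) 452.261ms=3/2b +452.261ms=3/2b
3) 904.523ms=3b +180.905ms=3/5b
4) 1085.427ms=18/5b +180.905ms=3/5b
5) 1266.332ms=21/5b +180.905ms=3/5b
6) 1447.236ms=24/5b +180.905ms=3/5b
7) 1628.141ms=27/5b +180.905ms=3/5b
Σ=6b of 6 (199bpm 3/8) — PASS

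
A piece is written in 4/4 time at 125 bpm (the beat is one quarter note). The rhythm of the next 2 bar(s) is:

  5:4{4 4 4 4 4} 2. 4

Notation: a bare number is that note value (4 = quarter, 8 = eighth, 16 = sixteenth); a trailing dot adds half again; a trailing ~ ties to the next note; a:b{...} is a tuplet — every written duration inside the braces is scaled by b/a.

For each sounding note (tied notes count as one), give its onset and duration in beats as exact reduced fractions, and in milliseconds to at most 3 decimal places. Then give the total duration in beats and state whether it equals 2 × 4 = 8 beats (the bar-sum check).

1) 0.0ms=0b +384.0ms=4/5b
2) 384.0ms=4/5b +384.0ms=4/5b
3) 768.0ms=8/5b +384.0ms=4/5b
4) 1152.0ms=12/5b +384.0ms=4/5b
5) 1536.0ms=16/5b +384.0ms=4/5b
6) 1920.0ms=4b +1440.0ms=3b
7) 3360.0ms=7b +480.0ms=1b
Σ=8b of 8 (125bpm 4/4) — PASS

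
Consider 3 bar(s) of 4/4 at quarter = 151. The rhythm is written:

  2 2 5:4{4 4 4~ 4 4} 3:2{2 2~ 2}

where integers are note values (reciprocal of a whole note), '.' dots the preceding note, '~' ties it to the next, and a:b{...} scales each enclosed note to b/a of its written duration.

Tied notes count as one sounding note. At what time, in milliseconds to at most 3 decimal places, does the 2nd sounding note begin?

1. 0.0ms @ 0 + 794.702ms (2)
2. 794.702ms @ 2 + 794.702ms (2)
3. 1589.404ms @ 4 + 317.881ms (4/5)
4. 1907.285ms @ 24/5 + 317.881ms (4/5)
5. 2225.166ms @ 28/5 + 635.762ms (8/5)
6. 2860.927ms @ 36/5 + 317.881ms (4/5)
7. 3178.808ms @ 8 + 529.801ms (4/3)
8. 3708.609ms @ 28/3 + 1059.603ms (8/3)

note 2 onset = 2b = 794.702ms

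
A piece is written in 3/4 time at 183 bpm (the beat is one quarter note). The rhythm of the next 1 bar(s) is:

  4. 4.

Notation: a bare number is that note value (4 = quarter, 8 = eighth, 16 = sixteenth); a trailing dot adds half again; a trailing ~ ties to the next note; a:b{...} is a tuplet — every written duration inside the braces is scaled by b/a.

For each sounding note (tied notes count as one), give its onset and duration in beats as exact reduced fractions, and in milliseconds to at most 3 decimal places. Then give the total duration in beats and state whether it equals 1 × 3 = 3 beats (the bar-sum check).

1) 0.0ms=0b +491.803ms=3/2b
2) 491.803ms=3/2b +491.803ms=3/2b
Σ=3b of 3 (183bpm 3/4) — PASS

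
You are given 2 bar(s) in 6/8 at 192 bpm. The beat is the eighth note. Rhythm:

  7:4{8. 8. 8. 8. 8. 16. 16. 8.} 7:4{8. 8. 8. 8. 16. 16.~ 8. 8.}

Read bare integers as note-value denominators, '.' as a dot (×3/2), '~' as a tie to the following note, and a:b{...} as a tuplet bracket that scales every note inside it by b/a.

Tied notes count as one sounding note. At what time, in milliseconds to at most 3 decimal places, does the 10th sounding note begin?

note 10 onset = 48/7b = 2142.857ms

1. 0.0ms @ 0 + 267.857ms (6/7)
2. 267.857ms @ 6/7 + 267.857ms (6/7)
3. 535.714ms @ 12/7 + 267.857ms (6/7)
4. 803.571ms @ 18/7 + 267.857ms (6/7)
5. 1071.429ms @ 24/7 + 267.857ms (6/7)
6. 1339.286ms @ 30/7 + 133.929ms (3/7)
7. 1473.214ms @ 33/7 + 133.929ms (3/7)
8. 1607.143ms @ 36/7 + 267.857ms (6/7)
9. 1875.0ms @ 6 + 267.857ms (6/7)
10. 2142.857ms @ 48/7 + 267.857ms (6/7)
11. 2410.714ms @ 54/7 + 267.857ms (6/7)
12. 2678.571ms @ 60/7 + 267.857ms (6/7)
13. 2946.429ms @ 66/7 + 133.929ms (3/7)
14. 3080.357ms @ 69/7 + 401.786ms (9/7)
15. 3482.143ms @ 78/7 + 267.857ms (6/7)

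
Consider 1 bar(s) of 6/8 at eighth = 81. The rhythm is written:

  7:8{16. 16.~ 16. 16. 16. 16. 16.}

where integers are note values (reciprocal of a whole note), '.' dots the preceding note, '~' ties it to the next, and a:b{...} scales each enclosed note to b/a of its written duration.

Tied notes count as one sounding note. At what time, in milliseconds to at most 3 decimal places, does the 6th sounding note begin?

note 6 onset = 36/7b = 3809.524ms

1. 0.0ms @ 0 + 634.921ms (6/7)
2. 634.921ms @ 6/7 + 1269.841ms (12/7)
3. 1904.762ms @ 18/7 + 634.921ms (6/7)
4. 2539.683ms @ 24/7 + 634.921ms (6/7)
5. 3174.603ms @ 30/7 + 634.921ms (6/7)
6. 3809.524ms @ 36/7 + 634.921ms (6/7)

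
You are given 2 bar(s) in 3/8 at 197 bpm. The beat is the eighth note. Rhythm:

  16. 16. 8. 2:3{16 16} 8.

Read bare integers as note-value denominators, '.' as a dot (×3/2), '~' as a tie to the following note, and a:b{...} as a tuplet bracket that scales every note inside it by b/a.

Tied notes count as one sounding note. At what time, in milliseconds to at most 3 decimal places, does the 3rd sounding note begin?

note 3 onset = 3/2b = 456.853ms

1. 0.0ms @ 0 + 228.426ms (3/4)
2. 228.426ms @ 3/4 + 228.426ms (3/4)
3. 456.853ms @ 3/2 + 456.853ms (3/2)
4. 913.706ms @ 3 + 228.426ms (3/4)
5. 1142.132ms @ 15/4 + 228.426ms (3/4)
6. 1370.558ms @ 9/2 + 456.853ms (3/2)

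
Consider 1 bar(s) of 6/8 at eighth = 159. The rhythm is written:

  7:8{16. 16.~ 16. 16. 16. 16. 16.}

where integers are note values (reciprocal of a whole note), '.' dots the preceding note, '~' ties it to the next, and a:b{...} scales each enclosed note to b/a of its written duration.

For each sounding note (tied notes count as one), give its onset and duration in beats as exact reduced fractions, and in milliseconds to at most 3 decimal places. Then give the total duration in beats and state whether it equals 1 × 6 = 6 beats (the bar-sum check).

1) 0.0ms=0b +323.45ms=6/7b
2) 323.45ms=6/7b +646.9ms=12/7b
3) 970.35ms=18/7b +323.45ms=6/7b
4) 1293.801ms=24/7b +323.45ms=6/7b
5) 1617.251ms=30/7b +323.45ms=6/7b
6) 1940.701ms=36/7b +323.45ms=6/7b
Σ=6b of 6 (159bpm 6/8) — PASS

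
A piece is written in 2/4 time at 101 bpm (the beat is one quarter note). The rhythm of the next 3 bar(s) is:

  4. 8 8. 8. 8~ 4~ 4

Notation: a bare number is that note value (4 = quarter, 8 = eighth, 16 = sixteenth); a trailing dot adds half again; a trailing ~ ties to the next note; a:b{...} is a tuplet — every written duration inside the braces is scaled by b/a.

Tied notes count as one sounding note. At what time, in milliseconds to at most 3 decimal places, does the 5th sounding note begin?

1. 0.0ms @ 0 + 891.089ms (3/2)
2. 891.089ms @ 3/2 + 297.03ms (1/2)
3. 1188.119ms @ 2 + 445.545ms (3/4)
4. 1633.663ms @ 11/4 + 445.545ms (3/4)
5. 2079.208ms @ 7/2 + 1485.149ms (5/2)

note 5 onset = 7/2b = 2079.208ms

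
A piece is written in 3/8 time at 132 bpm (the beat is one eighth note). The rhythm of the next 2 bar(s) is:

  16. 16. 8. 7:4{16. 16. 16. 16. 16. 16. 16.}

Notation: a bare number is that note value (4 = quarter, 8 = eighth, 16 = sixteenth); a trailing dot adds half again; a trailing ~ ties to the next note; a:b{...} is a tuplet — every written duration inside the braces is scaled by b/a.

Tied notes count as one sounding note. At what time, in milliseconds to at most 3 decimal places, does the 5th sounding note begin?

1. 0.0ms @ 0 + 340.909ms (3/4)
2. 340.909ms @ 3/4 + 340.909ms (3/4)
3. 681.818ms @ 3/2 + 681.818ms (3/2)
4. 1363.636ms @ 3 + 194.805ms (3/7)
5. 1558.442ms @ 24/7 + 194.805ms (3/7)
6. 1753.247ms @ 27/7 + 194.805ms (3/7)
7. 1948.052ms @ 30/7 + 194.805ms (3/7)
8. 2142.857ms @ 33/7 + 194.805ms (3/7)
9. 2337.662ms @ 36/7 + 194.805ms (3/7)
10. 2532.468ms @ 39/7 + 194.805ms (3/7)

note 5 onset = 24/7b = 1558.442ms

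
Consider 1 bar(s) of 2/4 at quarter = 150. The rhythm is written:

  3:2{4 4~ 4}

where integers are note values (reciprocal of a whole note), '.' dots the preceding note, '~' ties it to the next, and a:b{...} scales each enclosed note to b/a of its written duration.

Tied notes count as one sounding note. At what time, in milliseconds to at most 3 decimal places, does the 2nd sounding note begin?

note 2 onset = 2/3b = 266.667ms

1. 0.0ms @ 0 + 266.667ms (2/3)
2. 266.667ms @ 2/3 + 533.333ms (4/3)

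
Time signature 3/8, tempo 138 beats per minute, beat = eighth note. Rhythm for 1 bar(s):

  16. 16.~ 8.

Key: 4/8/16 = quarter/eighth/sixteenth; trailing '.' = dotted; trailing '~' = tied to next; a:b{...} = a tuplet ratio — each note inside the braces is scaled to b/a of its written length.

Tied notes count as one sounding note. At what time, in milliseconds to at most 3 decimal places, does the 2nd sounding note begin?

note 2 onset = 3/4b = 326.087ms

1. 0.0ms @ 0 + 326.087ms (3/4)
2. 326.087ms @ 3/4 + 978.261ms (9/4)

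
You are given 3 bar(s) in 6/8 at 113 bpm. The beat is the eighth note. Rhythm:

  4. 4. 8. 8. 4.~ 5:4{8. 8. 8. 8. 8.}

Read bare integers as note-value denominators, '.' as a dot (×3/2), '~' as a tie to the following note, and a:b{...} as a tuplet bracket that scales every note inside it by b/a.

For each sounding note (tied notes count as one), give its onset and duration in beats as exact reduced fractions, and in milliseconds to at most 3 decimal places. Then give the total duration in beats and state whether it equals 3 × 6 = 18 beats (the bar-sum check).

1) 0.0ms=0b +1592.92ms=3b
2) 1592.92ms=3b +1592.92ms=3b
3) 3185.841ms=6b +796.46ms=3/2b
4) 3982.301ms=15/2b +796.46ms=3/2b
5) 4778.761ms=9b +2230.088ms=21/5b
6) 7008.85ms=66/5b +637.168ms=6/5b
7) 7646.018ms=72/5b +637.168ms=6/5b
8) 8283.186ms=78/5b +637.168ms=6/5b
9) 8920.354ms=84/5b +637.168ms=6/5b
Σ=18b of 18 (113bpm 6/8) — PASS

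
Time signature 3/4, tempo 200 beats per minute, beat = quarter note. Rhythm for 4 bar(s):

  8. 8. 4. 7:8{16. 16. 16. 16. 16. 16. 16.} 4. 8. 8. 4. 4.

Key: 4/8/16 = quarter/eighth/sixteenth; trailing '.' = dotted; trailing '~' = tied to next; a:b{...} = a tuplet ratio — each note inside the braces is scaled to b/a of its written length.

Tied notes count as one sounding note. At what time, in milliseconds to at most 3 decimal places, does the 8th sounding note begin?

note 8 onset = 33/7b = 1414.286ms

1. 0.0ms @ 0 + 225.0ms (3/4)
2. 225.0ms @ 3/4 + 225.0ms (3/4)
3. 450.0ms @ 3/2 + 450.0ms (3/2)
4. 900.0ms @ 3 + 128.571ms (3/7)
5. 1028.571ms @ 24/7 + 128.571ms (3/7)
6. 1157.143ms @ 27/7 + 128.571ms (3/7)
7. 1285.714ms @ 30/7 + 128.571ms (3/7)
8. 1414.286ms @ 33/7 + 128.571ms (3/7)
9. 1542.857ms @ 36/7 + 128.571ms (3/7)
10. 1671.429ms @ 39/7 + 128.571ms (3/7)
11. 1800.0ms @ 6 + 450.0ms (3/2)
12. 2250.0ms @ 15/2 + 225.0ms (3/4)
13. 2475.0ms @ 33/4 + 225.0ms (3/4)
14. 2700.0ms @ 9 + 450.0ms (3/2)
15. 3150.0ms @ 21/2 + 450.0ms (3/2)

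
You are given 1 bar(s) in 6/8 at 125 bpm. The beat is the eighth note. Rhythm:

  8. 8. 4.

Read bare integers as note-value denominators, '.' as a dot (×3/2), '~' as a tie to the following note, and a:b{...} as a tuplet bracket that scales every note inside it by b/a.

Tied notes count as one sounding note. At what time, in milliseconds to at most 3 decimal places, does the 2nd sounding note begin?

1. 0.0ms @ 0 + 720.0ms (3/2)
2. 720.0ms @ 3/2 + 720.0ms (3/2)
3. 1440.0ms @ 3 + 1440.0ms (3)

note 2 onset = 3/2b = 720.0ms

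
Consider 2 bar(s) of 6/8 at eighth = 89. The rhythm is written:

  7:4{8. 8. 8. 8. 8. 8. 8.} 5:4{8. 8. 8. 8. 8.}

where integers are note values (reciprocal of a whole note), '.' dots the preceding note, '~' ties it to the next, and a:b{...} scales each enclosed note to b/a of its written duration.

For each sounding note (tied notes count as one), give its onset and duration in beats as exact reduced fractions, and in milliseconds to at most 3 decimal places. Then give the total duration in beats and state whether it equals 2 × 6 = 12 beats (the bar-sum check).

1) 0.0ms=0b +577.849ms=6/7b
2) 577.849ms=6/7b +577.849ms=6/7b
3) 1155.698ms=12/7b +577.849ms=6/7b
4) 1733.547ms=18/7b +577.849ms=6/7b
5) 2311.396ms=24/7b +577.849ms=6/7b
6) 2889.246ms=30/7b +577.849ms=6/7b
7) 3467.095ms=36/7b +577.849ms=6/7b
8) 4044.944ms=6b +808.989ms=6/5b
9) 4853.933ms=36/5b +808.989ms=6/5b
10) 5662.921ms=42/5b +808.989ms=6/5b
11) 6471.91ms=48/5b +808.989ms=6/5b
12) 7280.899ms=54/5b +808.989ms=6/5b
Σ=12b of 12 (89bpm 6/8) — PASS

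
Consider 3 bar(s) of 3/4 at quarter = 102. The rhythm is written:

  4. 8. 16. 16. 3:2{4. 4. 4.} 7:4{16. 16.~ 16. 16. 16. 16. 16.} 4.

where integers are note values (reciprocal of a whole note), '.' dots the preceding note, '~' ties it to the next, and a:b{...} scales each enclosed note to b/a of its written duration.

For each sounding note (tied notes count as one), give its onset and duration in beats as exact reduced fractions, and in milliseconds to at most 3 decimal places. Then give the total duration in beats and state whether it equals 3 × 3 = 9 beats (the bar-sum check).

1) 0.0ms=0b +882.353ms=3/2b
2) 882.353ms=3/2b +441.176ms=3/4b
3) 1323.529ms=9/4b +220.588ms=3/8b
4) 1544.118ms=21/8b +220.588ms=3/8b
5) 1764.706ms=3b +588.235ms=1b
6) 2352.941ms=4b +588.235ms=1b
7) 2941.176ms=5b +588.235ms=1b
8) 3529.412ms=6b +126.05ms=3/14b
9) 3655.462ms=87/14b +252.101ms=3/7b
10) 3907.563ms=93/14b +126.05ms=3/14b
11) 4033.613ms=48/7b +126.05ms=3/14b
12) 4159.664ms=99/14b +126.05ms=3/14b
13) 4285.714ms=51/7b +126.05ms=3/14b
14) 4411.765ms=15/2b +882.353ms=3/2b
Σ=9b of 9 (102bpm 3/4) — PASS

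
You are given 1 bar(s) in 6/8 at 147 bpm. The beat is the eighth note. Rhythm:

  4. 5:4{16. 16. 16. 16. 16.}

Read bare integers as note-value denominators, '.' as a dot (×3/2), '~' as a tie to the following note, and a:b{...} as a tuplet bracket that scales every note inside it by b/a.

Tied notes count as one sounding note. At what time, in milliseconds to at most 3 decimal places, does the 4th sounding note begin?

1. 0.0ms @ 0 + 1224.49ms (3)
2. 1224.49ms @ 3 + 244.898ms (3/5)
3. 1469.388ms @ 18/5 + 244.898ms (3/5)
4. 1714.286ms @ 21/5 + 244.898ms (3/5)
5. 1959.184ms @ 24/5 + 244.898ms (3/5)
6. 2204.082ms @ 27/5 + 244.898ms (3/5)

note 4 onset = 21/5b = 1714.286ms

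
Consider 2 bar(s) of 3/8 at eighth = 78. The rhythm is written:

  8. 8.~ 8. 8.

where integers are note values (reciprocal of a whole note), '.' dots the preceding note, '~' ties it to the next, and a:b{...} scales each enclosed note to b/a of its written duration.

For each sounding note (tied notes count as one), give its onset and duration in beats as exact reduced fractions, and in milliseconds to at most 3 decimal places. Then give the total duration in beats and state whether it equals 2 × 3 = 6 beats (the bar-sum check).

1) 0.0ms=0b +1153.846ms=3/2b
2) 1153.846ms=3/2b +2307.692ms=3b
3) 3461.538ms=9/2b +1153.846ms=3/2b
Σ=6b of 6 (78bpm 3/8) — PASS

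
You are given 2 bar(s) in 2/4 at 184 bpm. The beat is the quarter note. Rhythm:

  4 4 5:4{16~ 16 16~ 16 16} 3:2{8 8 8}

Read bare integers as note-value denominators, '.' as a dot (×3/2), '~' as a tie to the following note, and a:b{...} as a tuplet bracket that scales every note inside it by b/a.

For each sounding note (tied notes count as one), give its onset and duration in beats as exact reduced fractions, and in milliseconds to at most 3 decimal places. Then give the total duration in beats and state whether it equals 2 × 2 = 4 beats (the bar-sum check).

1) 0.0ms=0b +326.087ms=1b
2) 326.087ms=1b +326.087ms=1b
3) 652.174ms=2b +130.435ms=2/5b
4) 782.609ms=12/5b +130.435ms=2/5b
5) 913.043ms=14/5b +65.217ms=1/5b
6) 978.261ms=3b +108.696ms=1/3b
7) 1086.957ms=10/3b +108.696ms=1/3b
8) 1195.652ms=11/3b +108.696ms=1/3b
Σ=4b of 4 (184bpm 2/4) — PASS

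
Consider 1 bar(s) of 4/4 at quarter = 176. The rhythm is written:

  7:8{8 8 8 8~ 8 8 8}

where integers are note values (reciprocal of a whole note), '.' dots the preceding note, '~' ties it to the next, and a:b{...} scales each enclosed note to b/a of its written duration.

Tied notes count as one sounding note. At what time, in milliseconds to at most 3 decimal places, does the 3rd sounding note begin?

note 3 onset = 8/7b = 389.61ms

1. 0.0ms @ 0 + 194.805ms (4/7)
2. 194.805ms @ 4/7 + 194.805ms (4/7)
3. 389.61ms @ 8/7 + 194.805ms (4/7)
4. 584.416ms @ 12/7 + 389.61ms (8/7)
5. 974.026ms @ 20/7 + 194.805ms (4/7)
6. 1168.831ms @ 24/7 + 194.805ms (4/7)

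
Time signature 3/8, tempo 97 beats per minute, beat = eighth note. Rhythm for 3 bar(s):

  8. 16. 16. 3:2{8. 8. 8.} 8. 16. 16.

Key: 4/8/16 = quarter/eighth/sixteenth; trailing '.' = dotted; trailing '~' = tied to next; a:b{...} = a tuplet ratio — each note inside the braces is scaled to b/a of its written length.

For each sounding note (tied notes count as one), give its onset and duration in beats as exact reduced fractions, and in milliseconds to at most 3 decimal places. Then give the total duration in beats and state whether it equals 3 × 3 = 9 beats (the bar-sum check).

1) 0.0ms=0b +927.835ms=3/2b
2) 927.835ms=3/2b +463.918ms=3/4b
3) 1391.753ms=9/4b +463.918ms=3/4b
4) 1855.67ms=3b +618.557ms=1b
5) 2474.227ms=4b +618.557ms=1b
6) 3092.784ms=5b +618.557ms=1b
7) 3711.34ms=6b +927.835ms=3/2b
8) 4639.175ms=15/2b +463.918ms=3/4b
9) 5103.093ms=33/4b +463.918ms=3/4b
Σ=9b of 9 (97bpm 3/8) — PASS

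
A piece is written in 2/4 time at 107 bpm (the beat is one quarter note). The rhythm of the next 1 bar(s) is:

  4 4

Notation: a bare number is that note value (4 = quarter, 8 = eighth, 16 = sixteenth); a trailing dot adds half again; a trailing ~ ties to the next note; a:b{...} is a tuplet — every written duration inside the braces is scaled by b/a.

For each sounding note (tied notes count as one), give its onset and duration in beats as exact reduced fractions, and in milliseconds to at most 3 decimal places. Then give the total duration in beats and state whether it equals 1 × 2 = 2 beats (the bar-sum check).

1) 0.0ms=0b +560.748ms=1b
2) 560.748ms=1b +560.748ms=1b
Σ=2b of 2 (107bpm 2/4) — PASS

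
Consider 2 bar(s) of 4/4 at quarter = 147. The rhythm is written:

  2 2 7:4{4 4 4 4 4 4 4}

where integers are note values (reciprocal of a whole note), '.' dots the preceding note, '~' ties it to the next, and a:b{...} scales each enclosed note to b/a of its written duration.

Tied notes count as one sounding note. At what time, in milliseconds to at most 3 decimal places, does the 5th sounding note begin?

note 5 onset = 36/7b = 2099.125ms

1. 0.0ms @ 0 + 816.327ms (2)
2. 816.327ms @ 2 + 816.327ms (2)
3. 1632.653ms @ 4 + 233.236ms (4/7)
4. 1865.889ms @ 32/7 + 233.236ms (4/7)
5. 2099.125ms @ 36/7 + 233.236ms (4/7)
6. 2332.362ms @ 40/7 + 233.236ms (4/7)
7. 2565.598ms @ 44/7 + 233.236ms (4/7)
8. 2798.834ms @ 48/7 + 233.236ms (4/7)
9. 3032.07ms @ 52/7 + 233.236ms (4/7)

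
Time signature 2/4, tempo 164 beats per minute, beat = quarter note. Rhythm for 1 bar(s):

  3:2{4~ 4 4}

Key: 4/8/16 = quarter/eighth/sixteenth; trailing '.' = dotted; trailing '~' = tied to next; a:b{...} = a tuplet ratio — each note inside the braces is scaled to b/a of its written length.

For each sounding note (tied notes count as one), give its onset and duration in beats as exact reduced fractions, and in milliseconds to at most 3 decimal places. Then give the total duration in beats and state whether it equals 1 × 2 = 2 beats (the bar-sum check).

1) 0.0ms=0b +487.805ms=4/3b
2) 487.805ms=4/3b +243.902ms=2/3b
Σ=2b of 2 (164bpm 2/4) — PASS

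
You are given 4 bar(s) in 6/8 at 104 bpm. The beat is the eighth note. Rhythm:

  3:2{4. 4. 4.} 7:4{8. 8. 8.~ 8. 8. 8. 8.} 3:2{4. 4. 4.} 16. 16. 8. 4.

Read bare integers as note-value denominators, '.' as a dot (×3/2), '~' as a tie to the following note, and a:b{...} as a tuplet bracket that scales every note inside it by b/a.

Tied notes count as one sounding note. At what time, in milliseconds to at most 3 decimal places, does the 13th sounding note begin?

1. 0.0ms @ 0 + 1153.846ms (2)
2. 1153.846ms @ 2 + 1153.846ms (2)
3. 2307.692ms @ 4 + 1153.846ms (2)
4. 3461.538ms @ 6 + 494.505ms (6/7)
5. 3956.044ms @ 48/7 + 494.505ms (6/7)
6. 4450.549ms @ 54/7 + 989.011ms (12/7)
7. 5439.56ms @ 66/7 + 494.505ms (6/7)
8. 5934.066ms @ 72/7 + 494.505ms (6/7)
9. 6428.571ms @ 78/7 + 494.505ms (6/7)
10. 6923.077ms @ 12 + 1153.846ms (2)
11. 8076.923ms @ 14 + 1153.846ms (2)
12. 9230.769ms @ 16 + 1153.846ms (2)
13. 10384.615ms @ 18 + 432.692ms (3/4)
14. 10817.308ms @ 75/4 + 432.692ms (3/4)
15. 11250.0ms @ 39/2 + 865.385ms (3/2)
16. 12115.385ms @ 21 + 1730.769ms (3)

note 13 onset = 18b = 10384.615ms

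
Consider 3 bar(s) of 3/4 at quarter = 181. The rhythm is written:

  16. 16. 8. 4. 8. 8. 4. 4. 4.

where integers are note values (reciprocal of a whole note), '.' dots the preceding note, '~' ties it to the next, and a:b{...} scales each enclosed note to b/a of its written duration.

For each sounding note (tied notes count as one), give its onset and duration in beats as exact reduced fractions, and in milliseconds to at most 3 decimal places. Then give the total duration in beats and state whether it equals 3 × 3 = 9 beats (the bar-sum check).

1) 0.0ms=0b +124.309ms=3/8b
2) 124.309ms=3/8b +124.309ms=3/8b
3) 248.619ms=3/4b +248.619ms=3/4b
4) 497.238ms=3/2b +497.238ms=3/2b
5) 994.475ms=3b +248.619ms=3/4b
6) 1243.094ms=15/4b +248.619ms=3/4b
7) 1491.713ms=9/2b +497.238ms=3/2b
8) 1988.95ms=6b +497.238ms=3/2b
9) 2486.188ms=15/2b +497.238ms=3/2b
Σ=9b of 9 (181bpm 3/4) — PASS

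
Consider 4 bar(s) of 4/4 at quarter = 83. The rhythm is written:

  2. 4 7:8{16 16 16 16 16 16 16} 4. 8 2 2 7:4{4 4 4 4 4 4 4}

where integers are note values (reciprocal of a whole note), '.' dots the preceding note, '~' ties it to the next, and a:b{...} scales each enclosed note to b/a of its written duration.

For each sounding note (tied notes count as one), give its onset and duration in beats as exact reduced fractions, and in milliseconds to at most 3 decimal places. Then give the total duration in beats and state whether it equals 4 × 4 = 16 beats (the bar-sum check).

1) 0.0ms=0b +2168.675ms=3b
2) 2168.675ms=3b +722.892ms=1b
3) 2891.566ms=4b +206.54ms=2/7b
4) 3098.107ms=30/7b +206.54ms=2/7b
5) 3304.647ms=32/7b +206.54ms=2/7b
6) 3511.188ms=34/7b +206.54ms=2/7b
7) 3717.728ms=36/7b +206.54ms=2/7b
8) 3924.269ms=38/7b +206.54ms=2/7b
9) 4130.809ms=40/7b +206.54ms=2/7b
10) 4337.349ms=6b +1084.337ms=3/2b
11) 5421.687ms=15/2b +361.446ms=1/2b
12) 5783.133ms=8b +1445.783ms=2b
13) 7228.916ms=10b +1445.783ms=2b
14) 8674.699ms=12b +413.081ms=4/7b
15) 9087.78ms=88/7b +413.081ms=4/7b
16) 9500.861ms=92/7b +413.081ms=4/7b
17) 9913.941ms=96/7b +413.081ms=4/7b
18) 10327.022ms=100/7b +413.081ms=4/7b
19) 10740.103ms=104/7b +413.081ms=4/7b
20) 11153.184ms=108/7b +413.081ms=4/7b
Σ=16b of 16 (83bpm 4/4) — PASS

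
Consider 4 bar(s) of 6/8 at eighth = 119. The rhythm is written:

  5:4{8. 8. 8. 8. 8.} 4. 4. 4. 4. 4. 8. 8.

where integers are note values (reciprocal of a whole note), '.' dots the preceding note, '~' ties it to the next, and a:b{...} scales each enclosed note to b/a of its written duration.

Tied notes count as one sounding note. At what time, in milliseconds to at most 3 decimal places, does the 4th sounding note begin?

note 4 onset = 18/5b = 1815.126ms

1. 0.0ms @ 0 + 605.042ms (6/5)
2. 605.042ms @ 6/5 + 605.042ms (6/5)
3. 1210.084ms @ 12/5 + 605.042ms (6/5)
4. 1815.126ms @ 18/5 + 605.042ms (6/5)
5. 2420.168ms @ 24/5 + 605.042ms (6/5)
6. 3025.21ms @ 6 + 1512.605ms (3)
7. 4537.815ms @ 9 + 1512.605ms (3)
8. 6050.42ms @ 12 + 1512.605ms (3)
9. 7563.025ms @ 15 + 1512.605ms (3)
10. 9075.63ms @ 18 + 1512.605ms (3)
11. 10588.235ms @ 21 + 756.303ms (3/2)
12. 11344.538ms @ 45/2 + 756.303ms (3/2)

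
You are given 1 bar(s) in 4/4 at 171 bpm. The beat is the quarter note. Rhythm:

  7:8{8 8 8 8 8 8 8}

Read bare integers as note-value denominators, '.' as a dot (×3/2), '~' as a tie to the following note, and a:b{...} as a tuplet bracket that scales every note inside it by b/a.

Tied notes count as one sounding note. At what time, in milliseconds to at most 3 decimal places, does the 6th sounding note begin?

note 6 onset = 20/7b = 1002.506ms

1. 0.0ms @ 0 + 200.501ms (4/7)
2. 200.501ms @ 4/7 + 200.501ms (4/7)
3. 401.003ms @ 8/7 + 200.501ms (4/7)
4. 601.504ms @ 12/7 + 200.501ms (4/7)
5. 802.005ms @ 16/7 + 200.501ms (4/7)
6. 1002.506ms @ 20/7 + 200.501ms (4/7)
7. 1203.008ms @ 24/7 + 200.501ms (4/7)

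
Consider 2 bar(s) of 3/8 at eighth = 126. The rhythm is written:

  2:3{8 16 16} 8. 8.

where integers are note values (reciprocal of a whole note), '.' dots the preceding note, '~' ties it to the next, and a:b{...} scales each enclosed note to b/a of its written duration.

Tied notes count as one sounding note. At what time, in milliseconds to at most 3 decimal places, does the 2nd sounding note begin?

1. 0.0ms @ 0 + 714.286ms (3/2)
2. 714.286ms @ 3/2 + 357.143ms (3/4)
3. 1071.429ms @ 9/4 + 357.143ms (3/4)
4. 1428.571ms @ 3 + 714.286ms (3/2)
5. 2142.857ms @ 9/2 + 714.286ms (3/2)

note 2 onset = 3/2b = 714.286ms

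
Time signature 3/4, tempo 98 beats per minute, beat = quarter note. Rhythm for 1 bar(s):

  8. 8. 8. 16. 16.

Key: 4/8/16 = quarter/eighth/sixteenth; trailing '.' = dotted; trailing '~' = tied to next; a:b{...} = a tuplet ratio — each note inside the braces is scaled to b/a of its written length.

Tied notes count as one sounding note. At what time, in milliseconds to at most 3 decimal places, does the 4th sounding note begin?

1. 0.0ms @ 0 + 459.184ms (3/4)
2. 459.184ms @ 3/4 + 459.184ms (3/4)
3. 918.367ms @ 3/2 + 459.184ms (3/4)
4. 1377.551ms @ 9/4 + 229.592ms (3/8)
5. 1607.143ms @ 21/8 + 229.592ms (3/8)

note 4 onset = 9/4b = 1377.551ms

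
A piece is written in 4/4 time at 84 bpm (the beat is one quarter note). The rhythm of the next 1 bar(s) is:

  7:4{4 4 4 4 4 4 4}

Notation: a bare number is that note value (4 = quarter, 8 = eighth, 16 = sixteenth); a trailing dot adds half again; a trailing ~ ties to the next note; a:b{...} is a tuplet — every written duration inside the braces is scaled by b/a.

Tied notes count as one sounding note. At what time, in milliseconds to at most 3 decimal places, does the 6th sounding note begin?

note 6 onset = 20/7b = 2040.816ms

1. 0.0ms @ 0 + 408.163ms (4/7)
2. 408.163ms @ 4/7 + 408.163ms (4/7)
3. 816.327ms @ 8/7 + 408.163ms (4/7)
4. 1224.49ms @ 12/7 + 408.163ms (4/7)
5. 1632.653ms @ 16/7 + 408.163ms (4/7)
6. 2040.816ms @ 20/7 + 408.163ms (4/7)
7. 2448.98ms @ 24/7 + 408.163ms (4/7)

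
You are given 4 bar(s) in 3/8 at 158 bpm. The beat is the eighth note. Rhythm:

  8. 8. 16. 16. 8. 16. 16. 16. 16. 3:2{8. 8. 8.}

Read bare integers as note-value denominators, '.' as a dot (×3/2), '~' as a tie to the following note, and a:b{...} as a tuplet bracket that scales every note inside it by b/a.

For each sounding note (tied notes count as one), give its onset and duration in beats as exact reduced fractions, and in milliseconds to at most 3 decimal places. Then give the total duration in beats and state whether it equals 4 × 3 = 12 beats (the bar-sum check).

1) 0.0ms=0b +569.62ms=3/2b
2) 569.62ms=3/2b +569.62ms=3/2b
3) 1139.241ms=3b +284.81ms=3/4b
4) 1424.051ms=15/4b +284.81ms=3/4b
5) 1708.861ms=9/2b +569.62ms=3/2b
6) 2278.481ms=6b +284.81ms=3/4b
7) 2563.291ms=27/4b +284.81ms=3/4b
8) 2848.101ms=15/2b +284.81ms=3/4b
9) 3132.911ms=33/4b +284.81ms=3/4b
10) 3417.722ms=9b +379.747ms=1b
11) 3797.468ms=10b +379.747ms=1b
12) 4177.215ms=11b +379.747ms=1b
Σ=12b of 12 (158bpm 3/8) — PASS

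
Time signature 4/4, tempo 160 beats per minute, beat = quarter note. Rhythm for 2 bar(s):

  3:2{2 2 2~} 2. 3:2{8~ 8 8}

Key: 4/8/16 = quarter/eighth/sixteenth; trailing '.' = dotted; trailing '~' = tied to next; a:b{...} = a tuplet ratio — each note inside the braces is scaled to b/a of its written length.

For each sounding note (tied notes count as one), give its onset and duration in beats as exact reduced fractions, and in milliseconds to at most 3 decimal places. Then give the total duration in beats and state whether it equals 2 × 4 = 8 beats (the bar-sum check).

1) 0.0ms=0b +500.0ms=4/3b
2) 500.0ms=4/3b +500.0ms=4/3b
3) 1000.0ms=8/3b +1625.0ms=13/3b
4) 2625.0ms=7b +250.0ms=2/3b
5) 2875.0ms=23/3b +125.0ms=1/3b
Σ=8b of 8 (160bpm 4/4) — PASS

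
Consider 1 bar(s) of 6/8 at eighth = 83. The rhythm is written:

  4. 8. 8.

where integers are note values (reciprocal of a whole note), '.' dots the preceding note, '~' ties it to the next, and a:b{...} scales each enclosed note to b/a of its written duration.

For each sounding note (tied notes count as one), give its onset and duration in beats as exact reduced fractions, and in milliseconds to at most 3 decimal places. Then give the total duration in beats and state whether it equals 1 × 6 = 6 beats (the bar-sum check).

1) 0.0ms=0b +2168.675ms=3b
2) 2168.675ms=3b +1084.337ms=3/2b
3) 3253.012ms=9/2b +1084.337ms=3/2b
Σ=6b of 6 (83bpm 6/8) — PASS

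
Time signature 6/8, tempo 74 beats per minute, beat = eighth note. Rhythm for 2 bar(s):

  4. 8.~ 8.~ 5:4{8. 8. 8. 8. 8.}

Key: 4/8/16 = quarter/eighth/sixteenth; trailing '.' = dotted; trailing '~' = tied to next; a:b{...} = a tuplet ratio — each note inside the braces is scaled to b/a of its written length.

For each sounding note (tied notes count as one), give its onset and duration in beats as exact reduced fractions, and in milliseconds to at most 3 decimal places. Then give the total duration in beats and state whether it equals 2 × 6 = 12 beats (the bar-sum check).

1) 0.0ms=0b +2432.432ms=3b
2) 2432.432ms=3b +3405.405ms=21/5b
3) 5837.838ms=36/5b +972.973ms=6/5b
4) 6810.811ms=42/5b +972.973ms=6/5b
5) 7783.784ms=48/5b +972.973ms=6/5b
6) 8756.757ms=54/5b +972.973ms=6/5b
Σ=12b of 12 (74bpm 6/8) — PASS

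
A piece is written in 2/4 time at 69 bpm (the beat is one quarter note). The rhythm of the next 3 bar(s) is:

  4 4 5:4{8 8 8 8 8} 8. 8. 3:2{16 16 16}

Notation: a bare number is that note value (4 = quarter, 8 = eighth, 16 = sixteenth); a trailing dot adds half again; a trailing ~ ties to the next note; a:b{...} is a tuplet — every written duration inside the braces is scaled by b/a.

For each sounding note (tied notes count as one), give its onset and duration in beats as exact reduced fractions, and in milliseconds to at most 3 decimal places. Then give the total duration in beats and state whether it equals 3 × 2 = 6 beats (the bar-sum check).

1) 0.0ms=0b +869.565ms=1b
2) 869.565ms=1b +869.565ms=1b
3) 1739.13ms=2b +347.826ms=2/5b
4) 2086.957ms=12/5b +347.826ms=2/5b
5) 2434.783ms=14/5b +347.826ms=2/5b
6) 2782.609ms=16/5b +347.826ms=2/5b
7) 3130.435ms=18/5b +347.826ms=2/5b
8) 3478.261ms=4b +652.174ms=3/4b
9) 4130.435ms=19/4b +652.174ms=3/4b
10) 4782.609ms=11/2b +144.928ms=1/6b
11) 4927.536ms=17/3b +144.928ms=1/6b
12) 5072.464ms=35/6b +144.928ms=1/6b
Σ=6b of 6 (69bpm 2/4) — PASS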